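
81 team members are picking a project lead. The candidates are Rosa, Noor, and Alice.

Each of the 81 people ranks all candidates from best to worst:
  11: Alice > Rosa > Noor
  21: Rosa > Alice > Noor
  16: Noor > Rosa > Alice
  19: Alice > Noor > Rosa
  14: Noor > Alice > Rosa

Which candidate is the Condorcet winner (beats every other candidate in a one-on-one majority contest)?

Alice vs Rosa: 44–37
Alice vs Noor: 51–30
Alice beats every other candidate.

Alice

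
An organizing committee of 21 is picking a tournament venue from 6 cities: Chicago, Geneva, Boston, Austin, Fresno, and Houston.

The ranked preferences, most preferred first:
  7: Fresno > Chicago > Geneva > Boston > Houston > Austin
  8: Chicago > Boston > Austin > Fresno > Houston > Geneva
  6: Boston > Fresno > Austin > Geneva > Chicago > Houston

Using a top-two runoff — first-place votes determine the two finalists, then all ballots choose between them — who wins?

Round 1 first-place votes: Chicago 8, Geneva 0, Boston 6, Austin 0, Fresno 7, Houston 0. Chicago and Fresno advance.
Runoff: Chicago is ranked above Fresno on 8 ballots, Fresno above Chicago on 13.

Fresno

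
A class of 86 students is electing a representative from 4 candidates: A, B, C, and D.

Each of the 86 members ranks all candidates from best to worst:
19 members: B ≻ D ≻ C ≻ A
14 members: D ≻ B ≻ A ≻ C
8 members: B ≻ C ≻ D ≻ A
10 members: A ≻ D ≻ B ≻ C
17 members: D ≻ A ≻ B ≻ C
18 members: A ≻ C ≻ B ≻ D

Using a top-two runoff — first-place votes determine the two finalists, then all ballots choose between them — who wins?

D

Round 1 first-place votes: A 28, B 27, C 0, D 31. D and A advance.
Runoff: D is ranked above A on 58 ballots, A above D on 28.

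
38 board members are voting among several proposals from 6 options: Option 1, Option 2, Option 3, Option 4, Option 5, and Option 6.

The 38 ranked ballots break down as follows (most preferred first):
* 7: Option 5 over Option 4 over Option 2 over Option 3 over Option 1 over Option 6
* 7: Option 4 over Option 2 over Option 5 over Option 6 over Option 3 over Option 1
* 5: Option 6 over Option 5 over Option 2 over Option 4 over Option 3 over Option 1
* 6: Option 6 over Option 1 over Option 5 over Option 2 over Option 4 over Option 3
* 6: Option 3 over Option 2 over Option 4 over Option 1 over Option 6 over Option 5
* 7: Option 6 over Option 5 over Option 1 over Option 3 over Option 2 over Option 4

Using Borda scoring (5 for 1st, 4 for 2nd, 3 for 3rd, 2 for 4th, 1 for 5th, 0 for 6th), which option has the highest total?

Option 5

Option 1: 7×1 + 7×0 + 5×0 + 6×4 + 6×2 + 7×3 = 64
Option 2: 7×3 + 7×4 + 5×3 + 6×2 + 6×4 + 7×1 = 107
Option 3: 7×2 + 7×1 + 5×1 + 6×0 + 6×5 + 7×2 = 70
Option 4: 7×4 + 7×5 + 5×2 + 6×1 + 6×3 + 7×0 = 97
Option 5: 7×5 + 7×3 + 5×4 + 6×3 + 6×0 + 7×4 = 122
Option 6: 7×0 + 7×2 + 5×5 + 6×5 + 6×1 + 7×5 = 110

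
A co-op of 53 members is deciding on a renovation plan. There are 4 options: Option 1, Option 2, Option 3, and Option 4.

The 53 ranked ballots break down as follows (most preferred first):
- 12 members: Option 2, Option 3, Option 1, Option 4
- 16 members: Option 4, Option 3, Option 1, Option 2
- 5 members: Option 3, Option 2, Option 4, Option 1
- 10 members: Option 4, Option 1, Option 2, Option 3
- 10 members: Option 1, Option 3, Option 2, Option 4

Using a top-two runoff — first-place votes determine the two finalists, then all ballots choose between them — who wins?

Round 1 first-place votes: Option 1 10, Option 2 12, Option 3 5, Option 4 26. Option 4 and Option 2 advance.
Runoff: Option 4 is ranked above Option 2 on 26 ballots, Option 2 above Option 4 on 27.

Option 2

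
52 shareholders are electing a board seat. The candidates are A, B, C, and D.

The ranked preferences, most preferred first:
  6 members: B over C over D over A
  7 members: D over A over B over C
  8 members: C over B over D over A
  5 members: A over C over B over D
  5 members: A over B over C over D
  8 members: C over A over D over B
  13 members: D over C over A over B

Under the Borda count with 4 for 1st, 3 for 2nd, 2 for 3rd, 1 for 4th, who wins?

C

A: 6×1 + 7×3 + 8×1 + 5×4 + 5×4 + 8×3 + 13×2 = 125
B: 6×4 + 7×2 + 8×3 + 5×2 + 5×3 + 8×1 + 13×1 = 108
C: 6×3 + 7×1 + 8×4 + 5×3 + 5×2 + 8×4 + 13×3 = 153
D: 6×2 + 7×4 + 8×2 + 5×1 + 5×1 + 8×2 + 13×4 = 134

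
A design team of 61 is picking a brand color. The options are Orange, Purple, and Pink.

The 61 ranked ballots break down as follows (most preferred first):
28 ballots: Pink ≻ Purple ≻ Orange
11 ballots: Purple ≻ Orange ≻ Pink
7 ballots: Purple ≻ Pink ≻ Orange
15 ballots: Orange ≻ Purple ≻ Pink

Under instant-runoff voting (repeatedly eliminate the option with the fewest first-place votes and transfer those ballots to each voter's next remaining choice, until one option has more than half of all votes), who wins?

Purple

Round 1: Orange 15, Purple 18, Pink 28. Orange eliminated.
Round 2: Purple 33, Pink 28. Purple has a majority (≥31).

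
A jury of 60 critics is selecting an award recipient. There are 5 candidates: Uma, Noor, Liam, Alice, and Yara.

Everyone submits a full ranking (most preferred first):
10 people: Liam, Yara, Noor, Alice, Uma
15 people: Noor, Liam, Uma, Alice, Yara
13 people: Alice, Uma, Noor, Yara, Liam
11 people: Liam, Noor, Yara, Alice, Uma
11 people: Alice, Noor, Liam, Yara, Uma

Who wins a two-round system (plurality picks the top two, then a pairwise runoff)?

Liam

Round 1 first-place votes: Uma 0, Noor 15, Liam 21, Alice 24, Yara 0. Alice and Liam advance.
Runoff: Alice is ranked above Liam on 24 ballots, Liam above Alice on 36.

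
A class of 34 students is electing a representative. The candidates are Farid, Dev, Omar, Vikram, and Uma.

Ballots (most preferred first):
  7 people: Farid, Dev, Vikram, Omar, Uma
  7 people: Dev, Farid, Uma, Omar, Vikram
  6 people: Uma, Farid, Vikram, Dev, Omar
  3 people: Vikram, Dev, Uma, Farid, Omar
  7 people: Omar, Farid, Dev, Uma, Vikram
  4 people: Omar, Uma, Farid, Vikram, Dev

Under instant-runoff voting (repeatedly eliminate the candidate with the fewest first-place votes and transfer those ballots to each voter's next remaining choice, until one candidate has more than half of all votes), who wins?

Round 1: Farid 7, Dev 7, Omar 11, Vikram 3, Uma 6. Vikram eliminated.
Round 2: Farid 7, Dev 10, Omar 11, Uma 6. Uma eliminated.
Round 3: Farid 13, Dev 10, Omar 11. Dev eliminated.
Round 4: Farid 23, Omar 11. Farid has a majority (≥18).

Farid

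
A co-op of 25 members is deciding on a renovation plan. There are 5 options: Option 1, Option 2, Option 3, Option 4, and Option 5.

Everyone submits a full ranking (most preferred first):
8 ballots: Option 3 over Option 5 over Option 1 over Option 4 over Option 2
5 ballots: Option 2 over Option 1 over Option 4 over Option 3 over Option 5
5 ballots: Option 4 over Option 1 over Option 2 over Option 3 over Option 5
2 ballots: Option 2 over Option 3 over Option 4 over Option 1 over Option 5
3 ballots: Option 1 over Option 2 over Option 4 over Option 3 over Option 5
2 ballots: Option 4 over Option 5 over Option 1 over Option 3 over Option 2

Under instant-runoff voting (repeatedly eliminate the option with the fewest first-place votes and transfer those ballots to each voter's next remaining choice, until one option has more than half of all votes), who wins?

Option 2

Round 1: Option 1 3, Option 2 7, Option 3 8, Option 4 7, Option 5 0. Option 5 eliminated.
Round 2: Option 1 3, Option 2 7, Option 3 8, Option 4 7. Option 1 eliminated.
Round 3: Option 2 10, Option 3 8, Option 4 7. Option 4 eliminated.
Round 4: Option 2 15, Option 3 10. Option 2 has a majority (≥13).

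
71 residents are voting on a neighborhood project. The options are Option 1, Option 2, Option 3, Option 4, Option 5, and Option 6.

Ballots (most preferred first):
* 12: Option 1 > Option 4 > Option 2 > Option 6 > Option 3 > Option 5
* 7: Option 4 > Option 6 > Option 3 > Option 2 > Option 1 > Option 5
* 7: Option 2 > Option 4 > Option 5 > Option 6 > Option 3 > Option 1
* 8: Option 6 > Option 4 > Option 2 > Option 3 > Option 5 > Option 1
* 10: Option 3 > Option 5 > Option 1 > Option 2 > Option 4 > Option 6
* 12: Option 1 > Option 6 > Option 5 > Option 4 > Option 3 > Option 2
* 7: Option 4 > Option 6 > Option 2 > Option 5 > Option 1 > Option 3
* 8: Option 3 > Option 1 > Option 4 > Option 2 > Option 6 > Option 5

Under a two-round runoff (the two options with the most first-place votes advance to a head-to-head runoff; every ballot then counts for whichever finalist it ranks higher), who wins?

Round 1 first-place votes: Option 1 24, Option 2 7, Option 3 18, Option 4 14, Option 5 0, Option 6 8. Option 1 and Option 3 advance.
Runoff: Option 1 is ranked above Option 3 on 31 ballots, Option 3 above Option 1 on 40.

Option 3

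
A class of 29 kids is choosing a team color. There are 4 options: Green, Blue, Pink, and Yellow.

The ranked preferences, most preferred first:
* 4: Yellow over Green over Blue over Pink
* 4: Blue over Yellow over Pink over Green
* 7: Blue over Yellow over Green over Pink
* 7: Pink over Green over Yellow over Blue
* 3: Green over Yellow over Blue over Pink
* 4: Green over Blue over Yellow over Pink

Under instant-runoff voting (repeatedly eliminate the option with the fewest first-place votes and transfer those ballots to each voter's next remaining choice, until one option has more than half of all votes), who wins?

Round 1: Green 7, Blue 11, Pink 7, Yellow 4. Yellow eliminated.
Round 2: Green 11, Blue 11, Pink 7. Pink eliminated.
Round 3: Green 18, Blue 11. Green has a majority (≥15).

Green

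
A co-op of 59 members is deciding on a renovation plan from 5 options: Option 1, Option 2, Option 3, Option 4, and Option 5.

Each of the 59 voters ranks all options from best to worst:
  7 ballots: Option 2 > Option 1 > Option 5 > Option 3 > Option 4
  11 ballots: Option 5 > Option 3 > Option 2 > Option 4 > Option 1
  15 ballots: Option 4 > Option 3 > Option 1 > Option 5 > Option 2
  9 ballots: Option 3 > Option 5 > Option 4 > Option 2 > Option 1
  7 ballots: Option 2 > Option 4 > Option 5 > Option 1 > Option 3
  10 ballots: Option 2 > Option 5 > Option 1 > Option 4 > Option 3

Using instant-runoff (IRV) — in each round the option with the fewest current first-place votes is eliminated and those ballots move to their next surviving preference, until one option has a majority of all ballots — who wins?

Option 5

Round 1: Option 1 0, Option 2 24, Option 3 9, Option 4 15, Option 5 11. Option 1 eliminated.
Round 2: Option 2 24, Option 3 9, Option 4 15, Option 5 11. Option 3 eliminated.
Round 3: Option 2 24, Option 4 15, Option 5 20. Option 4 eliminated.
Round 4: Option 2 24, Option 5 35. Option 5 has a majority (≥30).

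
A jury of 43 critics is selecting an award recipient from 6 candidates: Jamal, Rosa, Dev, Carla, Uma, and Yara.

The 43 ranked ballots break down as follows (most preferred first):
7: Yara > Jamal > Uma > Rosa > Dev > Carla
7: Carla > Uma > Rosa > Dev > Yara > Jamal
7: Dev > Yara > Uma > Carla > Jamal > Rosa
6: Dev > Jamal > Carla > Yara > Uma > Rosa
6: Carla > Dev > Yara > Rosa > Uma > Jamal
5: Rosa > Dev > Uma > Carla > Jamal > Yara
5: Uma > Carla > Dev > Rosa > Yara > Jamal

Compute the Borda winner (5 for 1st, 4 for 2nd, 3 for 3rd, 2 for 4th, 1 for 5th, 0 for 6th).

Jamal: 7×4 + 7×0 + 7×1 + 6×4 + 6×0 + 5×1 + 5×0 = 64
Rosa: 7×2 + 7×3 + 7×0 + 6×0 + 6×2 + 5×5 + 5×2 = 82
Dev: 7×1 + 7×2 + 7×5 + 6×5 + 6×4 + 5×4 + 5×3 = 145
Carla: 7×0 + 7×5 + 7×2 + 6×3 + 6×5 + 5×2 + 5×4 = 127
Uma: 7×3 + 7×4 + 7×3 + 6×1 + 6×1 + 5×3 + 5×5 = 122
Yara: 7×5 + 7×1 + 7×4 + 6×2 + 6×3 + 5×0 + 5×1 = 105

Dev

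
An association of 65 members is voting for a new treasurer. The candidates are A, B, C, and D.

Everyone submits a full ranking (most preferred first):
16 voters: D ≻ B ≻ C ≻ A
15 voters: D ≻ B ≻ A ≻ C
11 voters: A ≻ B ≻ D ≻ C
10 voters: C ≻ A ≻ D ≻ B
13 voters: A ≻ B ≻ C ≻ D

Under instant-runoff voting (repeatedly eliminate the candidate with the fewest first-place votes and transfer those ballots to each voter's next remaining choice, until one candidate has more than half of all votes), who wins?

A

Round 1: A 24, B 0, C 10, D 31. B eliminated.
Round 2: A 24, C 10, D 31. C eliminated.
Round 3: A 34, D 31. A has a majority (≥33).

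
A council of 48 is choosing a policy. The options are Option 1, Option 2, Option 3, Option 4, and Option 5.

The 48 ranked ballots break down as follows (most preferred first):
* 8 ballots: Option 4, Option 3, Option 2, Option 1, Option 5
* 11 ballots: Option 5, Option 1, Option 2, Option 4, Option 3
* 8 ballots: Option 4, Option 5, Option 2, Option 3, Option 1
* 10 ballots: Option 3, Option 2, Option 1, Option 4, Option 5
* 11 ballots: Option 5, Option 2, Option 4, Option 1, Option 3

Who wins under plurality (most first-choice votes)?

Option 5

First-place votes: Option 1 0, Option 2 0, Option 3 10, Option 4 16, Option 5 22.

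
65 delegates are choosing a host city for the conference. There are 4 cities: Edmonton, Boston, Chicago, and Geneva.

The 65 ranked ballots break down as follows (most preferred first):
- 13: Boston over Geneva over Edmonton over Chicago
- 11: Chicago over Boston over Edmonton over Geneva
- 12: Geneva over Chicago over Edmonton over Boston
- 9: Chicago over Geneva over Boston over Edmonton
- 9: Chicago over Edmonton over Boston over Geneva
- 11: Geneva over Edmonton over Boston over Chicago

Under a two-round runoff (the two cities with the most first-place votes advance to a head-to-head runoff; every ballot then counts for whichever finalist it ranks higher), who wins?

Round 1 first-place votes: Edmonton 0, Boston 13, Chicago 29, Geneva 23. Chicago and Geneva advance.
Runoff: Chicago is ranked above Geneva on 29 ballots, Geneva above Chicago on 36.

Geneva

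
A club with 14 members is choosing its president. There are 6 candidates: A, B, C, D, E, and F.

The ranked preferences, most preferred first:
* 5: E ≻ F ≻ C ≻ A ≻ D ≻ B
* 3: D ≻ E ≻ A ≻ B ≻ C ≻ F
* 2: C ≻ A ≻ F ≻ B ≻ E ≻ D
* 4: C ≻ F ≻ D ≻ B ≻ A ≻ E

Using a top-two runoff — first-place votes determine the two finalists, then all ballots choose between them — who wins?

E

Round 1 first-place votes: A 0, B 0, C 6, D 3, E 5, F 0. C and E advance.
Runoff: C is ranked above E on 6 ballots, E above C on 8.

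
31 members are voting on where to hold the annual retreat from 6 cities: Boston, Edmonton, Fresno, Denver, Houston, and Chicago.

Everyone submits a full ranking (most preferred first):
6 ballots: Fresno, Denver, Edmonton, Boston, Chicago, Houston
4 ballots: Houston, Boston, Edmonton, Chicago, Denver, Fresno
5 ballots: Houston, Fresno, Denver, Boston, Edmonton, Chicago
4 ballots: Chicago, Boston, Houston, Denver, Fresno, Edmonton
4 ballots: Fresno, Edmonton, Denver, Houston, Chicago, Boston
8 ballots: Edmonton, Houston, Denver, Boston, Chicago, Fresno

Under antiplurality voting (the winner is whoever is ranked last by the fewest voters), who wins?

Last-place votes: Boston 4, Edmonton 4, Fresno 12, Denver 0, Houston 6, Chicago 5.

Denver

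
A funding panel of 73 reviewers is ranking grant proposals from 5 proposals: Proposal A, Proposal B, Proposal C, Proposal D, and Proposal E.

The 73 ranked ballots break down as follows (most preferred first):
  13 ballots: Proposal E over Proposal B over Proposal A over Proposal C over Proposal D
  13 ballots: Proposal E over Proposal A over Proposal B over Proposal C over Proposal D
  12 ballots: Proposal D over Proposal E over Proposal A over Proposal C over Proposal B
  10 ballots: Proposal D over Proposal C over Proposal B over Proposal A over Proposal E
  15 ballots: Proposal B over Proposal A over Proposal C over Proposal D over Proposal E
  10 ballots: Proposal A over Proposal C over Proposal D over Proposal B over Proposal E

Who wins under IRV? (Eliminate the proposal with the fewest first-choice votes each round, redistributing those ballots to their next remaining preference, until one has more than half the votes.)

Round 1: Proposal A 10, Proposal B 15, Proposal C 0, Proposal D 22, Proposal E 26. Proposal C eliminated.
Round 2: Proposal A 10, Proposal B 15, Proposal D 22, Proposal E 26. Proposal A eliminated.
Round 3: Proposal B 15, Proposal D 32, Proposal E 26. Proposal B eliminated.
Round 4: Proposal D 47, Proposal E 26. Proposal D has a majority (≥37).

Proposal D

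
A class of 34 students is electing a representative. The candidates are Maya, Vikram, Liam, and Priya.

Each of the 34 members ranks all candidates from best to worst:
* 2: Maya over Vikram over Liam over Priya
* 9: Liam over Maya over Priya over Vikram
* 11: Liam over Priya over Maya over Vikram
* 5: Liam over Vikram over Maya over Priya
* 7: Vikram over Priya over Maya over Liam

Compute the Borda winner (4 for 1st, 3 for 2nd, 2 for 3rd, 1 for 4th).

Liam

Maya: 2×4 + 9×3 + 11×2 + 5×2 + 7×2 = 81
Vikram: 2×3 + 9×1 + 11×1 + 5×3 + 7×4 = 69
Liam: 2×2 + 9×4 + 11×4 + 5×4 + 7×1 = 111
Priya: 2×1 + 9×2 + 11×3 + 5×1 + 7×3 = 79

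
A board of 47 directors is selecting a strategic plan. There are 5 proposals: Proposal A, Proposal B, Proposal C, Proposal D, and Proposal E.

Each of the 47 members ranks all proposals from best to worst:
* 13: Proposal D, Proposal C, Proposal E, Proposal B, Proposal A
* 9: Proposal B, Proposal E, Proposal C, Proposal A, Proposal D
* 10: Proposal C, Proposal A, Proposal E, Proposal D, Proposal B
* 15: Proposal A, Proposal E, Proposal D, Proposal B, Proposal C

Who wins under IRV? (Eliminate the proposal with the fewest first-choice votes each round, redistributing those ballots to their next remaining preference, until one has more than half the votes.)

Round 1: Proposal A 15, Proposal B 9, Proposal C 10, Proposal D 13, Proposal E 0. Proposal E eliminated.
Round 2: Proposal A 15, Proposal B 9, Proposal C 10, Proposal D 13. Proposal B eliminated.
Round 3: Proposal A 15, Proposal C 19, Proposal D 13. Proposal D eliminated.
Round 4: Proposal A 15, Proposal C 32. Proposal C has a majority (≥24).

Proposal C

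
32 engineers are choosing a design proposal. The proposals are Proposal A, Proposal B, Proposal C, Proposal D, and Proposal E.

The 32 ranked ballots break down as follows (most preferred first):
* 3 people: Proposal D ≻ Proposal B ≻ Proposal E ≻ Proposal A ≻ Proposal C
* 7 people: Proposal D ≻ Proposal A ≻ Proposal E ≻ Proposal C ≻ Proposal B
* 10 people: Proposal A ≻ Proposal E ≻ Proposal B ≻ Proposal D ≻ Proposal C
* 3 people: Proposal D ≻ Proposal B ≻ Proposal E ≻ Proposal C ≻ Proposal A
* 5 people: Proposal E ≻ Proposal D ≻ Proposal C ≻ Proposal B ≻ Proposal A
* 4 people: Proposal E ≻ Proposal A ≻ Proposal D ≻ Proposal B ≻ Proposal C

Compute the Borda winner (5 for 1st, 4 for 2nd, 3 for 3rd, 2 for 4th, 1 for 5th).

Proposal E

Proposal A: 3×2 + 7×4 + 10×5 + 3×1 + 5×1 + 4×4 = 108
Proposal B: 3×4 + 7×1 + 10×3 + 3×4 + 5×2 + 4×2 = 79
Proposal C: 3×1 + 7×2 + 10×1 + 3×2 + 5×3 + 4×1 = 52
Proposal D: 3×5 + 7×5 + 10×2 + 3×5 + 5×4 + 4×3 = 117
Proposal E: 3×3 + 7×3 + 10×4 + 3×3 + 5×5 + 4×5 = 124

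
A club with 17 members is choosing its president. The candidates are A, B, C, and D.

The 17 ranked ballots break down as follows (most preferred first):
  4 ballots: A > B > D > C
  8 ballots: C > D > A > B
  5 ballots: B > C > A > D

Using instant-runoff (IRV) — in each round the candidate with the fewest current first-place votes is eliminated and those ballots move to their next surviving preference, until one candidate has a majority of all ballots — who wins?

Round 1: A 4, B 5, C 8, D 0. D eliminated.
Round 2: A 4, B 5, C 8. A eliminated.
Round 3: B 9, C 8. B has a majority (≥9).

B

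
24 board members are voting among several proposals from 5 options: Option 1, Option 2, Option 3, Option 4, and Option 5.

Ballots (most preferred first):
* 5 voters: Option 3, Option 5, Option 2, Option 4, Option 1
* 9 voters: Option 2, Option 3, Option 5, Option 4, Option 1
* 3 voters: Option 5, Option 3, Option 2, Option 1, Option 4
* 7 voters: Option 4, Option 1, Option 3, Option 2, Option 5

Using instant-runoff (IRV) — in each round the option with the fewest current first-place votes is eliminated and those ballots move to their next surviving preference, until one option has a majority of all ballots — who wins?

Option 3

Round 1: Option 1 0, Option 2 9, Option 3 5, Option 4 7, Option 5 3. Option 1 eliminated.
Round 2: Option 2 9, Option 3 5, Option 4 7, Option 5 3. Option 5 eliminated.
Round 3: Option 2 9, Option 3 8, Option 4 7. Option 4 eliminated.
Round 4: Option 2 9, Option 3 15. Option 3 has a majority (≥13).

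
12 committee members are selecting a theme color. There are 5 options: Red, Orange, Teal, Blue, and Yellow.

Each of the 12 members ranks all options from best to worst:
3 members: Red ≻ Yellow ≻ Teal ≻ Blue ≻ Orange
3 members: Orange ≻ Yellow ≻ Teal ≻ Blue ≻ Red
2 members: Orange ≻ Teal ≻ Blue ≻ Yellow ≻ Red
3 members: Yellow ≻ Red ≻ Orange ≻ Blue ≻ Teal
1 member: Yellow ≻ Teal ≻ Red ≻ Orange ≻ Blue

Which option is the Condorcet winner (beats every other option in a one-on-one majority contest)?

Yellow

Yellow vs Red: 9–3
Yellow vs Orange: 7–5
Yellow vs Teal: 10–2
Yellow vs Blue: 10–2
Yellow beats every other option.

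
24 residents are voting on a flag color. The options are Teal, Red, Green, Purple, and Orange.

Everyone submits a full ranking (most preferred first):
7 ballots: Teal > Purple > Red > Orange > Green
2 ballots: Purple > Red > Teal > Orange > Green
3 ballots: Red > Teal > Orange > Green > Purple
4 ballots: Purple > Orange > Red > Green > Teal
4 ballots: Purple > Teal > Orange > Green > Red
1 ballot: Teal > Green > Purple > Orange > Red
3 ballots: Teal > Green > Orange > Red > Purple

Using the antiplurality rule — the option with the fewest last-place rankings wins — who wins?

Orange

Last-place votes: Teal 4, Red 5, Green 9, Purple 6, Orange 0.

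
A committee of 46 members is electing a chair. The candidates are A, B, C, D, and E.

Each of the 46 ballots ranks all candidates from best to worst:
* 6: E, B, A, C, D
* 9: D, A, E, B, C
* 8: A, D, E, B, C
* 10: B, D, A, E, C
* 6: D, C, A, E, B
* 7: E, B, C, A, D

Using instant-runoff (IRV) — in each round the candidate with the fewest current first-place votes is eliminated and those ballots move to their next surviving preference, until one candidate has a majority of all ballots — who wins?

Round 1: A 8, B 10, C 0, D 15, E 13. C eliminated.
Round 2: A 8, B 10, D 15, E 13. A eliminated.
Round 3: B 10, D 23, E 13. B eliminated.
Round 4: D 33, E 13. D has a majority (≥24).

D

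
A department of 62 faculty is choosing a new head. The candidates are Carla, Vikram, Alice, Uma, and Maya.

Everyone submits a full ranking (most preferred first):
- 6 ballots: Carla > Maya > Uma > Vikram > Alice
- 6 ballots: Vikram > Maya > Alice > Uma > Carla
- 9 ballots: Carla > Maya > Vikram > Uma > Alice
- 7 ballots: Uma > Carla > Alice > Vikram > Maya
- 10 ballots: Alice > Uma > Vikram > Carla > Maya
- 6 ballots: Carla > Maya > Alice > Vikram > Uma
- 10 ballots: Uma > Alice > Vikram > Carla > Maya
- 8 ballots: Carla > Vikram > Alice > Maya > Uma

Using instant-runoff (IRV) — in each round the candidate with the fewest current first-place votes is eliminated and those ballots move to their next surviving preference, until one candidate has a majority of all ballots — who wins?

Uma

Round 1: Carla 29, Vikram 6, Alice 10, Uma 17, Maya 0. Maya eliminated.
Round 2: Carla 29, Vikram 6, Alice 10, Uma 17. Vikram eliminated.
Round 3: Carla 29, Alice 16, Uma 17. Alice eliminated.
Round 4: Carla 29, Uma 33. Uma has a majority (≥32).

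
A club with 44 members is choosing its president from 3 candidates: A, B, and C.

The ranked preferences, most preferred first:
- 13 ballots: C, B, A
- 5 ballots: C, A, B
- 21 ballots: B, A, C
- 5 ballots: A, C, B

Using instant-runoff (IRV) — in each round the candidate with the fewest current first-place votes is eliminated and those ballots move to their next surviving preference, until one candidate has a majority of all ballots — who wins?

Round 1: A 5, B 21, C 18. A eliminated.
Round 2: B 21, C 23. C has a majority (≥23).

C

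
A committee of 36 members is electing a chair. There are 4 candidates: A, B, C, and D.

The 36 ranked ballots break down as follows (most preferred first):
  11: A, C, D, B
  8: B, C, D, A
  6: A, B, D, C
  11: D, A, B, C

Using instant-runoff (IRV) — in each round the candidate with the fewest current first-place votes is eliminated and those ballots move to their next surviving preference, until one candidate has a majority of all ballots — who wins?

D

Round 1: A 17, B 8, C 0, D 11. C eliminated.
Round 2: A 17, B 8, D 11. B eliminated.
Round 3: A 17, D 19. D has a majority (≥19).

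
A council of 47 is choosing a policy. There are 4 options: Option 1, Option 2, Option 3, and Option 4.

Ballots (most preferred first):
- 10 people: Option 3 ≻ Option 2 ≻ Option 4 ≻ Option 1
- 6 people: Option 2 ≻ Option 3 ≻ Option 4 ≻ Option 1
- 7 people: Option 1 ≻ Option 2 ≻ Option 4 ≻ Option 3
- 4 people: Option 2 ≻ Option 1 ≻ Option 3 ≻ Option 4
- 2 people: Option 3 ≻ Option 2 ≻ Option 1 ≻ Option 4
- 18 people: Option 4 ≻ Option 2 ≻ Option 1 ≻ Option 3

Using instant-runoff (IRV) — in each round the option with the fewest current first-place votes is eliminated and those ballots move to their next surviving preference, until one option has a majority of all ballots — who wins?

Option 2

Round 1: Option 1 7, Option 2 10, Option 3 12, Option 4 18. Option 1 eliminated.
Round 2: Option 2 17, Option 3 12, Option 4 18. Option 3 eliminated.
Round 3: Option 2 29, Option 4 18. Option 2 has a majority (≥24).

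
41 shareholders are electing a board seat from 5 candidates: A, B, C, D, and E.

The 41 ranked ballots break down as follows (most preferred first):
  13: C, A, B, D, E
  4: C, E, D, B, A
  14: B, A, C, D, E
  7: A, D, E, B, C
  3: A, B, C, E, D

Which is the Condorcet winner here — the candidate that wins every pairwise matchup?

A

A vs B: 23–18
A vs C: 24–17
A vs D: 37–4
A vs E: 37–4
A beats every other candidate.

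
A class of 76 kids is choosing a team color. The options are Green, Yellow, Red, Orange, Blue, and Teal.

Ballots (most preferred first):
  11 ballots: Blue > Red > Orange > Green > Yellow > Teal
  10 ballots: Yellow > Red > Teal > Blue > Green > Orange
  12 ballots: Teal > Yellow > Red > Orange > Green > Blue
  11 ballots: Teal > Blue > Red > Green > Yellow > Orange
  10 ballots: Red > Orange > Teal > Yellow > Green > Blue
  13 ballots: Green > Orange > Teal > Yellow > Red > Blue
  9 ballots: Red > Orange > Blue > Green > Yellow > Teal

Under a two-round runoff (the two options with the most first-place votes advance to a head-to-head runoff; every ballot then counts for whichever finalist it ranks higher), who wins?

Round 1 first-place votes: Green 13, Yellow 10, Red 19, Orange 0, Blue 11, Teal 23. Teal and Red advance.
Runoff: Teal is ranked above Red on 36 ballots, Red above Teal on 40.

Red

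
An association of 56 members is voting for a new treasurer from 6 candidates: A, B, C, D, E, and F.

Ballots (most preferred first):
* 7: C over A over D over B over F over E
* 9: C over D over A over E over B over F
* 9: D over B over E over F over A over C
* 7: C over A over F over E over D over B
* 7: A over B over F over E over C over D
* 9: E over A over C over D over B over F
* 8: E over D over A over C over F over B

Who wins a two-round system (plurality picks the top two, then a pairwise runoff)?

E

Round 1 first-place votes: A 7, B 0, C 23, D 9, E 17, F 0. C and E advance.
Runoff: C is ranked above E on 23 ballots, E above C on 33.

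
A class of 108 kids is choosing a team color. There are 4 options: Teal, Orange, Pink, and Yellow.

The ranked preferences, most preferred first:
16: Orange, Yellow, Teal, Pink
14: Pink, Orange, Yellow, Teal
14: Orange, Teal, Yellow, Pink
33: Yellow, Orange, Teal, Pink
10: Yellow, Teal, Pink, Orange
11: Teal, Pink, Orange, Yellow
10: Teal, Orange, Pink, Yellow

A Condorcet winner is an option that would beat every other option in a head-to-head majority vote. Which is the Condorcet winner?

Orange vs Teal: 77–31
Orange vs Pink: 73–35
Orange vs Yellow: 65–43
Orange beats every other option.

Orange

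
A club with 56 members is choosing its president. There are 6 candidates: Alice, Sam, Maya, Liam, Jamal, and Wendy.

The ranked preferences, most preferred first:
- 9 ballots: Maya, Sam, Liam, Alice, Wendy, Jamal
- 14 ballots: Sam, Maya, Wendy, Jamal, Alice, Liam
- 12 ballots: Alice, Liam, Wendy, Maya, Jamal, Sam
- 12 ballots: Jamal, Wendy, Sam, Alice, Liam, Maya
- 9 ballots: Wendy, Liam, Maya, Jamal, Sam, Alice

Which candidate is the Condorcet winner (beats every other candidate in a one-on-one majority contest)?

Wendy vs Alice: 35–21
Wendy vs Sam: 33–23
Wendy vs Maya: 33–23
Wendy vs Liam: 35–21
Wendy vs Jamal: 44–12
Wendy beats every other candidate.

Wendy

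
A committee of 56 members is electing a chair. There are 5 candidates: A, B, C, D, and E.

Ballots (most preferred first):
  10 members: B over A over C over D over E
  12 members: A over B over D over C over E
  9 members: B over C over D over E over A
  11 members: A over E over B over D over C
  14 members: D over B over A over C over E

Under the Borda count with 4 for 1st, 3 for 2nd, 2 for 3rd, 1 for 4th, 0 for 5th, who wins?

A: 10×3 + 12×4 + 9×0 + 11×4 + 14×2 = 150
B: 10×4 + 12×3 + 9×4 + 11×2 + 14×3 = 176
C: 10×2 + 12×1 + 9×3 + 11×0 + 14×1 = 73
D: 10×1 + 12×2 + 9×2 + 11×1 + 14×4 = 119
E: 10×0 + 12×0 + 9×1 + 11×3 + 14×0 = 42

B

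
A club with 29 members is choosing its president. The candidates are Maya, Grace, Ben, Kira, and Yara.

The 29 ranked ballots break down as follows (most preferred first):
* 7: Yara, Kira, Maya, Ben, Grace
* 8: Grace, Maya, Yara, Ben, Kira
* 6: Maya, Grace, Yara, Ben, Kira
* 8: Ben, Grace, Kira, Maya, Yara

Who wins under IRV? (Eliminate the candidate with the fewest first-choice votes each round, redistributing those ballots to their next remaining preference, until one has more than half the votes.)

Ben

Round 1: Maya 6, Grace 8, Ben 8, Kira 0, Yara 7. Kira eliminated.
Round 2: Maya 6, Grace 8, Ben 8, Yara 7. Maya eliminated.
Round 3: Grace 14, Ben 8, Yara 7. Yara eliminated.
Round 4: Grace 14, Ben 15. Ben has a majority (≥15).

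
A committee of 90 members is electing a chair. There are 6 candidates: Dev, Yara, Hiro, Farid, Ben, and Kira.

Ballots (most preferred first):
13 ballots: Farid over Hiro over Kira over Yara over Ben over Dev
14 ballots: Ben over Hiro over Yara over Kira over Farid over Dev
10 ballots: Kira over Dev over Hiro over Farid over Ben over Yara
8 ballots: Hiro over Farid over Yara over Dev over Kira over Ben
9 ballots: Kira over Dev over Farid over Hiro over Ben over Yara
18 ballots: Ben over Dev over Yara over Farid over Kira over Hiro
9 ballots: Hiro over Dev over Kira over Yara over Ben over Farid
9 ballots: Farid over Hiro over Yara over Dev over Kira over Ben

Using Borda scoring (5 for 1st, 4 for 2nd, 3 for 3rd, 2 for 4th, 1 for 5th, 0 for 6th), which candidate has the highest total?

Dev: 13×0 + 14×0 + 10×4 + 8×2 + 9×4 + 18×4 + 9×4 + 9×2 = 218
Yara: 13×2 + 14×3 + 10×0 + 8×3 + 9×0 + 18×3 + 9×2 + 9×3 = 191
Hiro: 13×4 + 14×4 + 10×3 + 8×5 + 9×2 + 18×0 + 9×5 + 9×4 = 277
Farid: 13×5 + 14×1 + 10×2 + 8×4 + 9×3 + 18×2 + 9×0 + 9×5 = 239
Ben: 13×1 + 14×5 + 10×1 + 8×0 + 9×1 + 18×5 + 9×1 + 9×0 = 201
Kira: 13×3 + 14×2 + 10×5 + 8×1 + 9×5 + 18×1 + 9×3 + 9×1 = 224

Hiro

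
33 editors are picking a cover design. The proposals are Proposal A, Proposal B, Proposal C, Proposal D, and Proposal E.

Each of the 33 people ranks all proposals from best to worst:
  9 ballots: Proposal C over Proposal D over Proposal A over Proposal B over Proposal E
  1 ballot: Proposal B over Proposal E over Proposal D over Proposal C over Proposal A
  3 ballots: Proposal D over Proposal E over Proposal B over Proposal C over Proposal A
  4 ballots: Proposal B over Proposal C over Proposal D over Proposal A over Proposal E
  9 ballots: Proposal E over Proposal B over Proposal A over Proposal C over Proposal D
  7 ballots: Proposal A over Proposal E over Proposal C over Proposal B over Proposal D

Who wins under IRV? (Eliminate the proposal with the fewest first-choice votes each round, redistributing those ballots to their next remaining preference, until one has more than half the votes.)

Round 1: Proposal A 7, Proposal B 5, Proposal C 9, Proposal D 3, Proposal E 9. Proposal D eliminated.
Round 2: Proposal A 7, Proposal B 5, Proposal C 9, Proposal E 12. Proposal B eliminated.
Round 3: Proposal A 7, Proposal C 13, Proposal E 13. Proposal A eliminated.
Round 4: Proposal C 13, Proposal E 20. Proposal E has a majority (≥17).

Proposal E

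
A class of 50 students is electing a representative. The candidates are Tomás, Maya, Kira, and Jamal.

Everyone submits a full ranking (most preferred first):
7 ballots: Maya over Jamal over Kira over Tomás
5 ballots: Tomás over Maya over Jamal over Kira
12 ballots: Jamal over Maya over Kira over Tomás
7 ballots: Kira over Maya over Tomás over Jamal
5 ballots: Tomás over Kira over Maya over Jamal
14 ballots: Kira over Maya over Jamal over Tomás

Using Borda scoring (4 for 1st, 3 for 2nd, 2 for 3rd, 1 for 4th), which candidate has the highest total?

Tomás: 7×1 + 5×4 + 12×1 + 7×2 + 5×4 + 14×1 = 87
Maya: 7×4 + 5×3 + 12×3 + 7×3 + 5×2 + 14×3 = 152
Kira: 7×2 + 5×1 + 12×2 + 7×4 + 5×3 + 14×4 = 142
Jamal: 7×3 + 5×2 + 12×4 + 7×1 + 5×1 + 14×2 = 119

Maya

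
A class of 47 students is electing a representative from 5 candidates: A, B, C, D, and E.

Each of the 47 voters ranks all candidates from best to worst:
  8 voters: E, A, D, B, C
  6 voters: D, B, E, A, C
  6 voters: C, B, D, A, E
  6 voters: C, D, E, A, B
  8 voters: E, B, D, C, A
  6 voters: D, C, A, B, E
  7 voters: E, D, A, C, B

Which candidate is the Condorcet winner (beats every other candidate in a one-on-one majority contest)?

D

D vs A: 39–8
D vs B: 33–14
D vs C: 35–12
D vs E: 24–23
D beats every other candidate.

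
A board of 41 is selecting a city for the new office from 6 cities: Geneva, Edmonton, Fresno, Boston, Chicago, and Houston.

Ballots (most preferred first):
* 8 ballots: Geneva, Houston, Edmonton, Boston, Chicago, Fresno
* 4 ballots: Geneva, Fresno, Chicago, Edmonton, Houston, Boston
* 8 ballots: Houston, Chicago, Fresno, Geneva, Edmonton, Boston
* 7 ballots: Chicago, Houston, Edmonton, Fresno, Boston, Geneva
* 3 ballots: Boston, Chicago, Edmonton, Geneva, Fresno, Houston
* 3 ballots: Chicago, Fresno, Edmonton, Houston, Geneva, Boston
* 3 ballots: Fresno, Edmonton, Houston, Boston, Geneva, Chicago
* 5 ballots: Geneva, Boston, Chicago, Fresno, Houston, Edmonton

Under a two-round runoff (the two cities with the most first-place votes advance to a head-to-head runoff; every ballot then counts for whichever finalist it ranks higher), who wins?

Chicago

Round 1 first-place votes: Geneva 17, Edmonton 0, Fresno 3, Boston 3, Chicago 10, Houston 8. Geneva and Chicago advance.
Runoff: Geneva is ranked above Chicago on 20 ballots, Chicago above Geneva on 21.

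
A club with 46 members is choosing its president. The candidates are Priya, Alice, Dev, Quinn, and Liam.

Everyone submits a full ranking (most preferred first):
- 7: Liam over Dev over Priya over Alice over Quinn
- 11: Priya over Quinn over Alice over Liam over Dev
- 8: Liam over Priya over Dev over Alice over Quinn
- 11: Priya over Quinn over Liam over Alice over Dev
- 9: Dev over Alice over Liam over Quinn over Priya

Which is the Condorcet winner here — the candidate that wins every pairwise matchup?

Liam

Liam vs Priya: 24–22
Liam vs Alice: 26–20
Liam vs Dev: 37–9
Liam vs Quinn: 24–22
Liam beats every other candidate.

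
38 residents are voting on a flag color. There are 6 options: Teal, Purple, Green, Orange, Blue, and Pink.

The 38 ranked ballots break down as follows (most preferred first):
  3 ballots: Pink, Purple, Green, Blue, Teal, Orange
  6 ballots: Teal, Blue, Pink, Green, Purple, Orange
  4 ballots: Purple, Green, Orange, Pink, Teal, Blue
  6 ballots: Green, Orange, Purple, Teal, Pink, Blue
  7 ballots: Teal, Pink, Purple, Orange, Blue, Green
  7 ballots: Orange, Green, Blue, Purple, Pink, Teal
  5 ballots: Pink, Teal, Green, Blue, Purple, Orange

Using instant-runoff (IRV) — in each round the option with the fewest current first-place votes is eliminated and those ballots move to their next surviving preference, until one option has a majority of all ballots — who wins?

Round 1: Teal 13, Purple 4, Green 6, Orange 7, Blue 0, Pink 8. Blue eliminated.
Round 2: Teal 13, Purple 4, Green 6, Orange 7, Pink 8. Purple eliminated.
Round 3: Teal 13, Green 10, Orange 7, Pink 8. Orange eliminated.
Round 4: Teal 13, Green 17, Pink 8. Pink eliminated.
Round 5: Teal 18, Green 20. Green has a majority (≥20).

Green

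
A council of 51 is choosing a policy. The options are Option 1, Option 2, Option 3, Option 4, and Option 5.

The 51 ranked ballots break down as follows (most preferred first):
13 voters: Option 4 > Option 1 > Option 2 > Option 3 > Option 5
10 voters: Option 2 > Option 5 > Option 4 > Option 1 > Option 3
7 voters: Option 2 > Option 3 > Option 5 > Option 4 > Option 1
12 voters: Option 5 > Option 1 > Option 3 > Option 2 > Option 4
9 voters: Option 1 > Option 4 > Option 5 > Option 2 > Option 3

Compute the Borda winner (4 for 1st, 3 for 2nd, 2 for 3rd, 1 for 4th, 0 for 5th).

Option 1

Option 1: 13×3 + 10×1 + 7×0 + 12×3 + 9×4 = 121
Option 2: 13×2 + 10×4 + 7×4 + 12×1 + 9×1 = 115
Option 3: 13×1 + 10×0 + 7×3 + 12×2 + 9×0 = 58
Option 4: 13×4 + 10×2 + 7×1 + 12×0 + 9×3 = 106
Option 5: 13×0 + 10×3 + 7×2 + 12×4 + 9×2 = 110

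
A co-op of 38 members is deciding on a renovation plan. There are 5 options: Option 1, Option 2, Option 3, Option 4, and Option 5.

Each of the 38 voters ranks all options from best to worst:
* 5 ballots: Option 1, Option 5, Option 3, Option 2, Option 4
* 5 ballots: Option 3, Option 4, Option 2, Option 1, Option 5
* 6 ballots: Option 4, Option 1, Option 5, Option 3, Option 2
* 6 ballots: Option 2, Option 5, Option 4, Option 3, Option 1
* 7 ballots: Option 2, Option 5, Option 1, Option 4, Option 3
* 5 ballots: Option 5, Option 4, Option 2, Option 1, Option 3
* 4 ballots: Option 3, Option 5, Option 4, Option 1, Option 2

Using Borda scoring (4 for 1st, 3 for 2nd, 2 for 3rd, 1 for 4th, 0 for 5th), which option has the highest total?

Option 1: 5×4 + 5×1 + 6×3 + 6×0 + 7×2 + 5×1 + 4×1 = 66
Option 2: 5×1 + 5×2 + 6×0 + 6×4 + 7×4 + 5×2 + 4×0 = 77
Option 3: 5×2 + 5×4 + 6×1 + 6×1 + 7×0 + 5×0 + 4×4 = 58
Option 4: 5×0 + 5×3 + 6×4 + 6×2 + 7×1 + 5×3 + 4×2 = 81
Option 5: 5×3 + 5×0 + 6×2 + 6×3 + 7×3 + 5×4 + 4×3 = 98

Option 5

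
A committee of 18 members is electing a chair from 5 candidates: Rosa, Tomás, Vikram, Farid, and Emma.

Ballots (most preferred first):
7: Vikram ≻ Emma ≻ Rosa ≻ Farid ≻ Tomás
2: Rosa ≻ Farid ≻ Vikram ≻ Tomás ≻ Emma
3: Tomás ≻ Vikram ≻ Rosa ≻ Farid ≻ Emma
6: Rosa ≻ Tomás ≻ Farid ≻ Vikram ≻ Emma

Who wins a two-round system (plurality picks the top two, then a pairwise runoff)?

Vikram

Round 1 first-place votes: Rosa 8, Tomás 3, Vikram 7, Farid 0, Emma 0. Rosa and Vikram advance.
Runoff: Rosa is ranked above Vikram on 8 ballots, Vikram above Rosa on 10.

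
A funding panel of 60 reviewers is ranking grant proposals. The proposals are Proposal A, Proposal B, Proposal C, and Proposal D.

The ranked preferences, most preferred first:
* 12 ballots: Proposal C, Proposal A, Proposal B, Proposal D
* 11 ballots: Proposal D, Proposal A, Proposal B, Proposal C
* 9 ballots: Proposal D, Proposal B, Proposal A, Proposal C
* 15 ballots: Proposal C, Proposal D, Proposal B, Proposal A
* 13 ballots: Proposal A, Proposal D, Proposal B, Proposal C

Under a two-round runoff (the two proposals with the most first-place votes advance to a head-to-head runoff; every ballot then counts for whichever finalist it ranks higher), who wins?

Proposal D

Round 1 first-place votes: Proposal A 13, Proposal B 0, Proposal C 27, Proposal D 20. Proposal C and Proposal D advance.
Runoff: Proposal C is ranked above Proposal D on 27 ballots, Proposal D above Proposal C on 33.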